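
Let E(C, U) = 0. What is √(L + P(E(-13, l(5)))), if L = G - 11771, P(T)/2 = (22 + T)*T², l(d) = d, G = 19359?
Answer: 2*√1897 ≈ 87.109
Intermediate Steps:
P(T) = 2*T²*(22 + T) (P(T) = 2*((22 + T)*T²) = 2*(T²*(22 + T)) = 2*T²*(22 + T))
L = 7588 (L = 19359 - 11771 = 7588)
√(L + P(E(-13, l(5)))) = √(7588 + 2*0²*(22 + 0)) = √(7588 + 2*0*22) = √(7588 + 0) = √7588 = 2*√1897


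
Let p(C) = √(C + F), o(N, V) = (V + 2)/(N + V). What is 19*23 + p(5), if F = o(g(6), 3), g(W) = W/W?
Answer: 879/2 ≈ 439.50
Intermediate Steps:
g(W) = 1
o(N, V) = (2 + V)/(N + V)
F = 5/4 (F = (2 + 3)/(1 + 3) = 5/4 ≈ 1.2500)
p(C) = √(5/4 + C) (p(C) = √(C + 5/4) = √(5/4 + C))
19*23 + p(5) = 19*23 + √(5 + 4*5)/2 = 437 + √(5 + 20)/2 = 437 + √25/2 = 437 + (½)*5 = 437 + 5/2 = 879/2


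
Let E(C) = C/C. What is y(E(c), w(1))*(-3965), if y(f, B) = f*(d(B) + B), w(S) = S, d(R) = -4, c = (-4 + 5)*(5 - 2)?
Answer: 11895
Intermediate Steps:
c = 3 (c = 1*3 = 3)
E(C) = 1
y(f, B) = f*(-4 + B)
y(E(c), w(1))*(-3965) = (1*(-4 + 1))*(-3965) = (1*(-3))*(-3965) = -3*(-3965) = 11895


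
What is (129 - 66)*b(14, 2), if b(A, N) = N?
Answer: 126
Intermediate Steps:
(129 - 66)*b(14, 2) = (129 - 66)*2 = 63*2 = 126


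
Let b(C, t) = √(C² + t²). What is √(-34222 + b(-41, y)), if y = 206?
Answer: √(-34222 + √44117) ≈ 184.42*I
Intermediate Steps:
√(-34222 + b(-41, y)) = √(-34222 + √((-41)² + 206²)) = √(-34222 + √(1681 + 42436)) = √(-34222 + √44117)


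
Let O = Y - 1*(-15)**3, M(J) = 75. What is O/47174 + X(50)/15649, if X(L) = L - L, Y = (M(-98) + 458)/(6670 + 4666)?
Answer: 2943041/41135728 ≈ 0.071545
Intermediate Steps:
Y = 41/872 (Y = (75 + 458)/(6670 + 4666) = 533/11336 = 533*(1/11336) = 41/872 ≈ 0.047018)
X(L) = 0
O = 2943041/872 (O = 41/872 - 1*(-15)**3 = 41/872 - 1*(-3375) = 41/872 + 3375 = 2943041/872 ≈ 3375.0)
O/47174 + X(50)/15649 = (2943041/872)/47174 + 0/15649 = (2943041/872)*(1/47174) + 0*(1/15649) = 2943041/41135728 + 0 = 2943041/41135728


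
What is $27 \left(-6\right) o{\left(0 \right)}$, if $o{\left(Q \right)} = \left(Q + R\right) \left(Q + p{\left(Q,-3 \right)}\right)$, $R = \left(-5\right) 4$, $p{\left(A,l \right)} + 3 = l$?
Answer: $-19440$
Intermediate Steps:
$p{\left(A,l \right)} = -3 + l$
$R = -20$
$o{\left(Q \right)} = \left(-20 + Q\right) \left(-6 + Q\right)$ ($o{\left(Q \right)} = \left(Q - 20\right) \left(Q - 6\right) = \left(-20 + Q\right) \left(Q - 6\right) = \left(-20 + Q\right) \left(-6 + Q\right)$)
$27 \left(-6\right) o{\left(0 \right)} = 27 \left(-6\right) \left(120 + 0^{2} - 0\right) = - 162 \left(120 + 0 + 0\right) = \left(-162\right) 120 = -19440$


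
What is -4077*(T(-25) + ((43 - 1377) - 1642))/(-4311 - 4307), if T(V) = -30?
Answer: -6127731/4309 ≈ -1422.1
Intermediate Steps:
-4077*(T(-25) + ((43 - 1377) - 1642))/(-4311 - 4307) = -4077*(-30 + ((43 - 1377) - 1642))/(-4311 - 4307) = -4077/((-8618/(-30 + (-1334 - 1642)))) = -4077/((-8618/(-30 - 2976))) = -4077/((-8618/(-3006))) = -4077/((-8618*(-1/3006))) = -4077/4309/1503 = -4077*1503/4309 = -6127731/4309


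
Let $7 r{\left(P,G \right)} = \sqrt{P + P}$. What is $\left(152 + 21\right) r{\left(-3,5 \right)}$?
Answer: $\frac{173 i \sqrt{6}}{7} \approx 60.537 i$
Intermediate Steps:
$r{\left(P,G \right)} = \frac{\sqrt{2} \sqrt{P}}{7}$ ($r{\left(P,G \right)} = \frac{\sqrt{P + P}}{7} = \frac{\sqrt{2 P}}{7} = \frac{\sqrt{2} \sqrt{P}}{7}$)
$\left(152 + 21\right) r{\left(-3,5 \right)} = \left(152 + 21\right) \frac{\sqrt{2} \sqrt{-3}}{7} = 173 \frac{\sqrt{2} i \sqrt{3}}{7} = 173 \frac{i \sqrt{6}}{7} = \frac{173 i \sqrt{6}}{7}$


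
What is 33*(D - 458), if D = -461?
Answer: -30327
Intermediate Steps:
33*(D - 458) = 33*(-461 - 458) = 33*(-919) = -30327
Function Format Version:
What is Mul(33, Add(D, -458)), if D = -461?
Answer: -30327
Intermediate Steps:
Mul(33, Add(D, -458)) = Mul(33, Add(-461, -458)) = Mul(33, -919) = -30327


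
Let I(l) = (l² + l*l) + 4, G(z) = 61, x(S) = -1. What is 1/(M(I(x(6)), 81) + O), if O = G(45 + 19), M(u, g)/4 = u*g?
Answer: 1/2005 ≈ 0.00049875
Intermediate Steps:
I(l) = 4 + 2*l² (I(l) = (l² + l²) + 4 = 2*l² + 4 = 4 + 2*l²)
M(u, g) = 4*g*u (M(u, g) = 4*(u*g) = 4*(g*u) = 4*g*u)
O = 61
1/(M(I(x(6)), 81) + O) = 1/(4*81*(4 + 2*(-1)²) + 61) = 1/(4*81*(4 + 2*1) + 61) = 1/(4*81*(4 + 2) + 61) = 1/(4*81*6 + 61) = 1/(1944 + 61) = 1/2005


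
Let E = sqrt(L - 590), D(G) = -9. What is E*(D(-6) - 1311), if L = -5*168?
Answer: -1320*I*sqrt(1430) ≈ -49916.0*I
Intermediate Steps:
L = -840
E = I*sqrt(1430) (E = sqrt(-840 - 590) = sqrt(-1430) = I*sqrt(1430) ≈ 37.815*I)
E*(D(-6) - 1311) = (I*sqrt(1430))*(-9 - 1311) = (I*sqrt(1430))*(-1320) = -1320*I*sqrt(1430)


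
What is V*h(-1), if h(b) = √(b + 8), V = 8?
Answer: 8*√7 ≈ 21.166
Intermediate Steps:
h(b) = √(8 + b)
V*h(-1) = 8*√(8 - 1) = 8*√7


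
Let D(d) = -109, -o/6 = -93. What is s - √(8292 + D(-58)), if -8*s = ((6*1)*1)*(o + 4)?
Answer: -843/2 - 7*√167 ≈ -511.96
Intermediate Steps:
o = 558 (o = -6*(-93) = 558)
s = -843/2 (s = -(6*1)*1*(558 + 4)/8 = -6*1*562/8 = -3*562/4 = -⅛*3372 = -843/2 ≈ -421.50)
s - √(8292 + D(-58)) = -843/2 - √(8292 - 109) = -843/2 - √8183 = -843/2 - 7*√167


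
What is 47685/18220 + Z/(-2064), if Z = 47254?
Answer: -19063651/940152 ≈ -20.277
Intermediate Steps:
47685/18220 + Z/(-2064) = 47685/18220 + 47254/(-2064) = 47685*(1/18220) + 47254*(-1/2064) = 9537/3644 - 23627/1032 = -19063651/940152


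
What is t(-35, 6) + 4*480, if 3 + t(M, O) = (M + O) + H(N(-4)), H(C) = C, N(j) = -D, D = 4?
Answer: 1884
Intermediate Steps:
N(j) = -4 (N(j) = -1*4 = -4)
t(M, O) = -7 + M + O (t(M, O) = -3 + ((M + O) - 4) = -3 + (-4 + M + O) = -7 + M + O)
t(-35, 6) + 4*480 = (-7 - 35 + 6) + 4*480 = -36 + 1920 = 1884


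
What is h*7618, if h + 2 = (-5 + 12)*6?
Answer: 304720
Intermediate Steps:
h = 40 (h = -2 + (-5 + 12)*6 = -2 + 7*6 = -2 + 42 = 40)
h*7618 = 40*7618 = 304720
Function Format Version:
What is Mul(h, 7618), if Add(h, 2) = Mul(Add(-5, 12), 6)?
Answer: 304720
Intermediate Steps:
h = 40 (h = Add(-2, Mul(Add(-5, 12), 6)) = Add(-2, Mul(7, 6)) = Add(-2, 42) = 40)
Mul(h, 7618) = Mul(40, 7618) = 304720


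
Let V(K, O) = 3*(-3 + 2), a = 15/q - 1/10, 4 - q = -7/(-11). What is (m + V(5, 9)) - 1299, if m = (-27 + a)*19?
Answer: -640903/370 ≈ -1732.2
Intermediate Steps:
q = 37/11 (q = 4 - (-7)/(-11) = 4 - (-7)*(-1)/11 = 4 - 1*7/11 = 4 - 7/11 = 37/11 ≈ 3.3636)
a = 1613/370 (a = 15/(37/11) - 1/10 = 15*(11/37) - 1*⅒ = 165/37 - ⅒ = 1613/370 ≈ 4.3595)
m = -159163/370 (m = (-27 + 1613/370)*19 = -8377/370*19 = -159163/370 ≈ -430.17)
V(K, O) = -3 (V(K, O) = 3*(-1) = -3)
(m + V(5, 9)) - 1299 = (-159163/370 - 3) - 1299 = -160273/370 - 1299 = -640903/370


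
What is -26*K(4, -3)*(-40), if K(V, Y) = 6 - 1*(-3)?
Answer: 9360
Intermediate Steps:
K(V, Y) = 9 (K(V, Y) = 6 + 3 = 9)
-26*K(4, -3)*(-40) = -26*9*(-40) = -234*(-40) = 9360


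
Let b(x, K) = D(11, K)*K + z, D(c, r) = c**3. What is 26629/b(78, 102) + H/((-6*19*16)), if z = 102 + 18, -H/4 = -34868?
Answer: -98453974/1290879 ≈ -76.269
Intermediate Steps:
H = 139472 (H = -4*(-34868) = 139472)
z = 120
b(x, K) = 120 + 1331*K (b(x, K) = 11**3*K + 120 = 1331*K + 120 = 120 + 1331*K)
26629/b(78, 102) + H/((-6*19*16)) = 26629/(120 + 1331*102) + 139472/((-6*19*16)) = 26629/(120 + 135762) + 139472/((-114*16)) = 26629/135882 + 139472/(-1824) = 26629*(1/135882) + 139472*(-1/1824) = 26629/135882 - 8717/114 = -98453974/1290879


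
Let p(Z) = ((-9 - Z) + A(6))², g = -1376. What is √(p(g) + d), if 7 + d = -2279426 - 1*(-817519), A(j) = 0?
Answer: 5*√16271 ≈ 637.79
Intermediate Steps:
d = -1461914 (d = -7 + (-2279426 - 1*(-817519)) = -7 + (-2279426 + 817519) = -7 - 1461907 = -1461914)
p(Z) = (-9 - Z)² (p(Z) = ((-9 - Z) + 0)² = (-9 - Z)²)
√(p(g) + d) = √((9 - 1376)² - 1461914) = √((-1367)² - 1461914) = √(1868689 - 1461914) = √406775 = 5*√16271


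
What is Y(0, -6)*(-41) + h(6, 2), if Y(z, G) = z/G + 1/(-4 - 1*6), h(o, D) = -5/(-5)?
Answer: 51/10 ≈ 5.1000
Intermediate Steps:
h(o, D) = 1 (h(o, D) = -5*(-⅕) = 1)
Y(z, G) = -⅒ + z/G (Y(z, G) = z/G + 1/(-4 - 6) = z/G + 1/(-10) = z/G + 1*(-⅒) = z/G - ⅒ = -⅒ + z/G)
Y(0, -6)*(-41) + h(6, 2) = ((0 - ⅒*(-6))/(-6))*(-41) + 1 = -(0 + ⅗)/6*(-41) + 1 = -⅙*⅗*(-41) + 1 = -⅒*(-41) + 1 = 41/10 + 1 = 51/10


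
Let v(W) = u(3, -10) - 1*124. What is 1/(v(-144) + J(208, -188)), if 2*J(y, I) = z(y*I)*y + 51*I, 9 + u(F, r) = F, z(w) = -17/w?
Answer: -376/1851407 ≈ -0.00020309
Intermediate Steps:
u(F, r) = -9 + F
v(W) = -130 (v(W) = (-9 + 3) - 1*124 = -6 - 124 = -130)
J(y, I) = -17/(2*I) + 51*I/2 (J(y, I) = ((-17*1/(I*y))*y + 51*I)/2 = ((-17/(I*y))*y + 51*I)/2 = (-17/I + 51*I)/2 = -17/(2*I) + 51*I/2)
1/(v(-144) + J(208, -188)) = 1/(-130 + (17/2)*(-1 + 3*(-188)**2)/(-188)) = 1/(-130 + (17/2)*(-1/188)*(-1 + 3*35344)) = 1/(-130 + (17/2)*(-1/188)*(-1 + 106032)) = 1/(-130 + (17/2)*(-1/188)*106031) = 1/(-130 - 1802527/376) = 1/(-1851407/376) = -376/1851407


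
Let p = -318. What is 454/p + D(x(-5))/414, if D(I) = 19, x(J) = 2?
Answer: -30319/21942 ≈ -1.3818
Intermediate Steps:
454/p + D(x(-5))/414 = 454/(-318) + 19/414 = 454*(-1/318) + 19*(1/414) = -227/159 + 19/414 = -30319/21942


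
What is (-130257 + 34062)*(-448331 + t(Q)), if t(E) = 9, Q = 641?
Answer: 43126334790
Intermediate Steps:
(-130257 + 34062)*(-448331 + t(Q)) = (-130257 + 34062)*(-448331 + 9) = -96195*(-448322) = 43126334790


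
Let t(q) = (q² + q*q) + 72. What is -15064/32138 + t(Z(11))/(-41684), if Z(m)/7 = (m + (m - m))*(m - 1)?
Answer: -4842435264/167455049 ≈ -28.918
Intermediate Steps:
Z(m) = 7*m*(-1 + m) (Z(m) = 7*((m + (m - m))*(m - 1)) = 7*((m + 0)*(-1 + m)) = 7*(m*(-1 + m)) = 7*m*(-1 + m))
t(q) = 72 + 2*q² (t(q) = (q² + q²) + 72 = 2*q² + 72 = 72 + 2*q²)
-15064/32138 + t(Z(11))/(-41684) = -15064/32138 + (72 + 2*(7*11*(-1 + 11))²)/(-41684) = -15064*1/32138 + (72 + 2*(7*11*10)²)*(-1/41684) = -7532/16069 + (72 + 2*770²)*(-1/41684) = -7532/16069 + (72 + 2*592900)*(-1/41684) = -7532/16069 + (72 + 1185800)*(-1/41684) = -7532/16069 + 1185872*(-1/41684) = -7532/16069 - 296468/10421 = -4842435264/167455049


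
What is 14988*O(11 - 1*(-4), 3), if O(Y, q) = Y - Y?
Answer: 0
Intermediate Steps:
O(Y, q) = 0
14988*O(11 - 1*(-4), 3) = 14988*0 = 0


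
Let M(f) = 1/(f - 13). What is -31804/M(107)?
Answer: -2989576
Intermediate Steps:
M(f) = 1/(-13 + f)
-31804/M(107) = -31804/(1/(-13 + 107)) = -31804/(1/94) = -31804/1/94 = -31804*94 = -2989576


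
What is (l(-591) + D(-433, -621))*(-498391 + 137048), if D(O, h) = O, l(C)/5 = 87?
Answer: -722686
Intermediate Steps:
l(C) = 435 (l(C) = 5*87 = 435)
(l(-591) + D(-433, -621))*(-498391 + 137048) = (435 - 433)*(-498391 + 137048) = 2*(-361343) = -722686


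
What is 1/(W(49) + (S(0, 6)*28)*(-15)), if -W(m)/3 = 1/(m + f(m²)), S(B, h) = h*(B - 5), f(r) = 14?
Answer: 21/264599 ≈ 7.9365e-5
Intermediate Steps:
S(B, h) = h*(-5 + B)
W(m) = -3/(14 + m) (W(m) = -3/(m + 14) = -3/(14 + m))
1/(W(49) + (S(0, 6)*28)*(-15)) = 1/(-3/(14 + 49) + ((6*(-5 + 0))*28)*(-15)) = 1/(-3/63 + ((6*(-5))*28)*(-15)) = 1/(-3*1/63 - 30*28*(-15)) = 1/(-1/21 - 840*(-15)) = 1/(-1/21 + 12600) = 1/(264599/21) = 21/264599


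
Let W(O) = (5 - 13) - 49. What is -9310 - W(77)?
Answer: -9253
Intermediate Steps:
W(O) = -57 (W(O) = -8 - 49 = -57)
-9310 - W(77) = -9310 - 1*(-57) = -9310 + 57 = -9253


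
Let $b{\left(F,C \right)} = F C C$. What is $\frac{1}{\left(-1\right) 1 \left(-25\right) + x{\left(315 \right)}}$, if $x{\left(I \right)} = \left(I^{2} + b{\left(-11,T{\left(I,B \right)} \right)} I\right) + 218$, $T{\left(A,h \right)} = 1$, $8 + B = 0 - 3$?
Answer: $\frac{1}{96003} \approx 1.0416 \cdot 10^{-5}$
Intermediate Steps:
$B = -11$ ($B = -8 + \left(0 - 3\right) = -8 - 3 = -11$)
$b{\left(F,C \right)} = F C^{2}$ ($b{\left(F,C \right)} = C F C = F C^{2}$)
$x{\left(I \right)} = 218 + I^{2} - 11 I$ ($x{\left(I \right)} = \left(I^{2} + - 11 \cdot 1^{2} I\right) + 218 = \left(I^{2} + \left(-11\right) 1 I\right) + 218 = \left(I^{2} - 11 I\right) + 218 = 218 + I^{2} - 11 I$)
$\frac{1}{\left(-1\right) 1 \left(-25\right) + x{\left(315 \right)}} = \frac{1}{\left(-1\right) 1 \left(-25\right) + \left(218 + 315^{2} - 3465\right)} = \frac{1}{\left(-1\right) \left(-25\right) + \left(218 + 99225 - 3465\right)} = \frac{1}{25 + 95978} = \frac{1}{96003}$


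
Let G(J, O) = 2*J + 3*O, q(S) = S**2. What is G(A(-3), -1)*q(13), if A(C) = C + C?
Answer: -2535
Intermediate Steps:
A(C) = 2*C
G(A(-3), -1)*q(13) = (2*(2*(-3)) + 3*(-1))*13**2 = (2*(-6) - 3)*169 = (-12 - 3)*169 = -15*169 = -2535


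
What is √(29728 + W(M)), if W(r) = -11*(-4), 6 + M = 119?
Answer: 6*√827 ≈ 172.55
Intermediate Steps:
M = 113 (M = -6 + 119 = 113)
W(r) = 44
√(29728 + W(M)) = √(29728 + 44) = √29772 = 6*√827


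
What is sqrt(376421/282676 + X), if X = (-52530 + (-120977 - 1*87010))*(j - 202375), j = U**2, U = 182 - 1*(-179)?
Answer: sqrt(374983403616289263641)/141338 ≈ 1.3701e+5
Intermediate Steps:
U = 361 (U = 182 + 179 = 361)
j = 130321 (j = 361**2 = 130321)
X = 18771291918 (X = (-52530 + (-120977 - 1*87010))*(130321 - 202375) = (-52530 + (-120977 - 87010))*(-72054) = (-52530 - 207987)*(-72054) = -260517*(-72054) = 18771291918)
sqrt(376421/282676 + X) = sqrt(376421/282676 + 18771291918) = sqrt(5306193714588989/282676) = sqrt(374983403616289263641)/141338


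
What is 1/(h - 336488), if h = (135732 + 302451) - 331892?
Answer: -1/230197 ≈ -4.3441e-6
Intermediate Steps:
h = 106291 (h = 438183 - 331892 = 106291)
1/(h - 336488) = 1/(106291 - 336488) = 1/(-230197) = -1/230197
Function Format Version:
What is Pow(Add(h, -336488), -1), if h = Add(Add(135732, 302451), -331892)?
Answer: Rational(-1, 230197) ≈ -4.3441e-6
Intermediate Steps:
h = 106291 (h = Add(438183, -331892) = 106291)
Pow(Add(h, -336488), -1) = Pow(Add(106291, -336488), -1) = Pow(-230197, -1) = Rational(-1, 230197)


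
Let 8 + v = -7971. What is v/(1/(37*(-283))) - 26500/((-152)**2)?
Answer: 482573870959/5776 ≈ 8.3548e+7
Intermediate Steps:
v = -7979 (v = -8 - 7971 = -7979)
v/(1/(37*(-283))) - 26500/((-152)**2) = -7979*37*(-283) - 26500/((-152)**2) = -7979/(1/(-10471)) - 26500/23104 = -7979/(-1/10471) - 26500*1/23104 = -7979*(-10471) - 6625/5776 = 83548109 - 6625/5776 = 482573870959/5776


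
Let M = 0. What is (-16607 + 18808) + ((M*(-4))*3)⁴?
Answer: 2201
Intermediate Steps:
(-16607 + 18808) + ((M*(-4))*3)⁴ = (-16607 + 18808) + ((0*(-4))*3)⁴ = 2201 + (0*3)⁴ = 2201 + 0⁴ = 2201 + 0 = 2201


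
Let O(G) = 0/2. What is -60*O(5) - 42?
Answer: -42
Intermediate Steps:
O(G) = 0 (O(G) = 0*(½) = 0)
-60*O(5) - 42 = -60*0 - 42 = 0 - 42 = -42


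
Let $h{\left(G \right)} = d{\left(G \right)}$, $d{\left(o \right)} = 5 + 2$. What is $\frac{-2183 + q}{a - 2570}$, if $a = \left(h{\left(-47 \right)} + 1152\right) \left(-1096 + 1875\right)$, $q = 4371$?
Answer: $\frac{2188}{900291} \approx 0.0024303$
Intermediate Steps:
$d{\left(o \right)} = 7$
$h{\left(G \right)} = 7$
$a = 902861$ ($a = \left(7 + 1152\right) \left(-1096 + 1875\right) = 1159 \cdot 779 = 902861$)
$\frac{-2183 + q}{a - 2570} = \frac{-2183 + 4371}{902861 - 2570} = \frac{2188}{902861 - 2570} = \frac{2188}{900291}$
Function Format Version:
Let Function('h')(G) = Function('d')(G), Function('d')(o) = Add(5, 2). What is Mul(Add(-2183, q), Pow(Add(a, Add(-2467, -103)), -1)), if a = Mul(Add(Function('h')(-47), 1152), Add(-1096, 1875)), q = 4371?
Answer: Rational(2188, 900291) ≈ 0.0024303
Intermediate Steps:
Function('d')(o) = 7
Function('h')(G) = 7
a = 902861 (a = Mul(Add(7, 1152), Add(-1096, 1875)) = Mul(1159, 779) = 902861)
Mul(Add(-2183, q), Pow(Add(a, Add(-2467, -103)), -1)) = Mul(Add(-2183, 4371), Pow(Add(902861, Add(-2467, -103)), -1)) = Mul(2188, Pow(Add(902861, -2570), -1)) = Mul(2188, Pow(900291, -1)) = Mul(2188, Rational(1, 900291)) = Rational(2188, 900291)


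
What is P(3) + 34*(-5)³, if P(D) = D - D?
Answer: -4250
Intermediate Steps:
P(D) = 0
P(3) + 34*(-5)³ = 0 + 34*(-5)³ = 0 + 34*(-125) = 0 - 4250 = -4250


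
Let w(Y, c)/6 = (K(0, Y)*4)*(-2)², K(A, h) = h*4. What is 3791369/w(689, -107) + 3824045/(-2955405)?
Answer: 226517341545/17376205184 ≈ 13.036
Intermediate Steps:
K(A, h) = 4*h
w(Y, c) = 384*Y (w(Y, c) = 6*(((4*Y)*4)*(-2)²) = 6*((16*Y)*4) = 6*(64*Y) = 384*Y)
3791369/w(689, -107) + 3824045/(-2955405) = 3791369/((384*689)) + 3824045/(-2955405) = 3791369/264576 + 3824045*(-1/2955405) = 3791369*(1/264576) - 764809/591081 = 3791369/264576 - 764809/591081 = 226517341545/17376205184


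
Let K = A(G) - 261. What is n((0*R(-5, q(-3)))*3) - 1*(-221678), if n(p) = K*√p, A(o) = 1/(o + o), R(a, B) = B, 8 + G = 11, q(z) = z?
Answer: 221678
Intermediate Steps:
G = 3 (G = -8 + 11 = 3)
A(o) = 1/(2*o)
K = -1565/6 (K = (½)/3 - 261 = (½)*(⅓) - 261 = ⅙ - 261 = -1565/6 ≈ -260.83)
n(p) = -1565*√p/6
n((0*R(-5, q(-3)))*3) - 1*(-221678) = -1565*0*√3/6 - 1*(-221678) = -1565*√(0*3)/6 + 221678 = -1565*√0/6 + 221678 = -1565/6*0 + 221678 = 0 + 221678 = 221678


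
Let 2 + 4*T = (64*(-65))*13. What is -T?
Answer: 27041/2 ≈ 13521.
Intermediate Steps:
T = -27041/2 (T = -½ + ((64*(-65))*13)/4 = -½ + (-4160*13)/4 = -½ + (¼)*(-54080) = -½ - 13520 = -27041/2 ≈ -13521.)
-T = -1*(-27041/2) = 27041/2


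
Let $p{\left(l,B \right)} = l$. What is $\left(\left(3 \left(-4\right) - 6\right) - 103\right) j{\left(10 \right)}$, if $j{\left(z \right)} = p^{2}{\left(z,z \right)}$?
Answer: $-12100$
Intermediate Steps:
$j{\left(z \right)} = z^{2}$
$\left(\left(3 \left(-4\right) - 6\right) - 103\right) j{\left(10 \right)} = \left(\left(3 \left(-4\right) - 6\right) - 103\right) 10^{2} = \left(\left(-12 - 6\right) - 103\right) 100 = \left(-18 - 103\right) 100 = \left(-121\right) 100 = -12100$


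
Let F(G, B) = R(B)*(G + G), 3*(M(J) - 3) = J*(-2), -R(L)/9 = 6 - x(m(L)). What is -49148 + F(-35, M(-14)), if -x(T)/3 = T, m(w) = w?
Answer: -22058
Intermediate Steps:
x(T) = -3*T
R(L) = -54 - 27*L (R(L) = -9*(6 - (-3)*L) = -9*(6 + 3*L) = -54 - 27*L)
M(J) = 3 - 2*J/3 (M(J) = 3 + (J*(-2))/3 = 3 + (-2*J)/3 = 3 - 2*J/3)
F(G, B) = 2*G*(-54 - 27*B) (F(G, B) = (-54 - 27*B)*(G + G) = (-54 - 27*B)*(2*G) = 2*G*(-54 - 27*B))
-49148 + F(-35, M(-14)) = -49148 + 54*(-35)*(-2 - (3 - ⅔*(-14))) = -49148 + 54*(-35)*(-2 - (3 + 28/3)) = -49148 + 54*(-35)*(-2 - 1*37/3) = -49148 + 54*(-35)*(-2 - 37/3) = -49148 + 54*(-35)*(-43/3) = -49148 + 27090 = -22058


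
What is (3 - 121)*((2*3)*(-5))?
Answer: 3540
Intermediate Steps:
(3 - 121)*((2*3)*(-5)) = -708*(-5) = -118*(-30) = 3540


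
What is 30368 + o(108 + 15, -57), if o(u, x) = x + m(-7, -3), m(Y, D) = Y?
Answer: 30304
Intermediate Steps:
o(u, x) = -7 + x (o(u, x) = x - 7 = -7 + x)
30368 + o(108 + 15, -57) = 30368 + (-7 - 57) = 30368 - 64 = 30304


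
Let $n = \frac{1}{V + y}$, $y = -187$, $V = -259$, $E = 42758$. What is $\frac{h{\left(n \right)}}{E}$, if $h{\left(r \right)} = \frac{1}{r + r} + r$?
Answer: $- \frac{99459}{19070068} \approx -0.0052155$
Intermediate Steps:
$n = - \frac{1}{446}$ ($n = \frac{1}{-259 - 187} = \frac{1}{-446} = - \frac{1}{446} \approx -0.0022422$)
$h{\left(r \right)} = r + \frac{1}{2 r}$ ($h{\left(r \right)} = \frac{1}{2 r} + r = r + \frac{1}{2 r}$)
$\frac{h{\left(n \right)}}{E} = \frac{- \frac{1}{446} + \frac{1}{2 \left(- \frac{1}{446}\right)}}{42758} = \left(- \frac{1}{446} + \frac{1}{2} \left(-446\right)\right) \frac{1}{42758} = \left(- \frac{1}{446} - 223\right) \frac{1}{42758} = \left(- \frac{99459}{446}\right) \frac{1}{42758} = - \frac{99459}{19070068}$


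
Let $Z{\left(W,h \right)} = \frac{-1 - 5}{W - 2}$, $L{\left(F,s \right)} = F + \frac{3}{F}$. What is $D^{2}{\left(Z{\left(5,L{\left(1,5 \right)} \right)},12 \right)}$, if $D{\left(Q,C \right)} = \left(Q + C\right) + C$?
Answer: $484$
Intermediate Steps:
$Z{\left(W,h \right)} = - \frac{6}{-2 + W}$
$D{\left(Q,C \right)} = Q + 2 C$ ($D{\left(Q,C \right)} = \left(C + Q\right) + C = Q + 2 C$)
$D^{2}{\left(Z{\left(5,L{\left(1,5 \right)} \right)},12 \right)} = \left(- \frac{6}{-2 + 5} + 2 \cdot 12\right)^{2} = \left(- \frac{6}{3} + 24\right)^{2} = \left(\left(-6\right) \frac{1}{3} + 24\right)^{2} = \left(-2 + 24\right)^{2} = 22^{2} = 484$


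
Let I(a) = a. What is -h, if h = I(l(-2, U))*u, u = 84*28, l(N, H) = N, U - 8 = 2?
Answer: 4704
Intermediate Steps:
U = 10 (U = 8 + 2 = 10)
u = 2352
h = -4704 (h = -2*2352 = -4704)
-h = -1*(-4704) = 4704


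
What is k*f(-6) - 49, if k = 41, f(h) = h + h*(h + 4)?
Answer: 197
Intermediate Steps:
f(h) = h + h*(4 + h)
k*f(-6) - 49 = 41*(-6*(5 - 6)) - 49 = 41*(-6*(-1)) - 49 = 41*6 - 49 = 246 - 49 = 197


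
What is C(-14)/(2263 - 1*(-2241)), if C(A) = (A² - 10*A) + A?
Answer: 161/2252 ≈ 0.071492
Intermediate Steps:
C(A) = A² - 9*A
C(-14)/(2263 - 1*(-2241)) = (-14*(-9 - 14))/(2263 - 1*(-2241)) = (-14*(-23))/(2263 + 2241) = 322/4504 = 322*(1/4504) = 161/2252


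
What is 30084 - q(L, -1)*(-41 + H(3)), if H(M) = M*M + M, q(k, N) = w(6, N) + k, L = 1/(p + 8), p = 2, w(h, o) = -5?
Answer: 299419/10 ≈ 29942.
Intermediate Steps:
L = ⅒ (L = 1/(2 + 8) = 1/10 = ⅒ ≈ 0.10000)
q(k, N) = -5 + k
H(M) = M + M² (H(M) = M² + M = M + M²)
30084 - q(L, -1)*(-41 + H(3)) = 30084 - (-5 + ⅒)*(-41 + 3*(1 + 3)) = 30084 - (-49)*(-41 + 3*4)/10 = 30084 - (-49)*(-41 + 12)/10 = 30084 - (-49)*(-29)/10 = 30084 - 1*1421/10 = 30084 - 1421/10 = 299419/10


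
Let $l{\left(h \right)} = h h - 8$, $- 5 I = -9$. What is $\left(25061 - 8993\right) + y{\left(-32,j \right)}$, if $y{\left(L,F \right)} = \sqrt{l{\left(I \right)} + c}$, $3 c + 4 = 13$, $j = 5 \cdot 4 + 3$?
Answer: $16068 + \frac{2 i \sqrt{11}}{5} \approx 16068.0 + 1.3267 i$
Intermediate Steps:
$I = \frac{9}{5}$ ($I = \left(- \frac{1}{5}\right) \left(-9\right) = \frac{9}{5} \approx 1.8$)
$l{\left(h \right)} = -8 + h^{2}$ ($l{\left(h \right)} = h^{2} - 8 = -8 + h^{2}$)
$j = 23$ ($j = 20 + 3 = 23$)
$c = 3$ ($c = - \frac{4}{3} + \frac{1}{3} \cdot 13 = - \frac{4}{3} + \frac{13}{3} = 3$)
$y{\left(L,F \right)} = \frac{2 i \sqrt{11}}{5}$ ($y{\left(L,F \right)} = \sqrt{\left(-8 + \left(\frac{9}{5}\right)^{2}\right) + 3} = \sqrt{\left(-8 + \frac{81}{25}\right) + 3} = \sqrt{- \frac{119}{25} + 3} = \sqrt{- \frac{44}{25}} = \frac{2 i \sqrt{11}}{5}$)
$\left(25061 - 8993\right) + y{\left(-32,j \right)} = \left(25061 - 8993\right) + \frac{2 i \sqrt{11}}{5} = 16068 + \frac{2 i \sqrt{11}}{5}$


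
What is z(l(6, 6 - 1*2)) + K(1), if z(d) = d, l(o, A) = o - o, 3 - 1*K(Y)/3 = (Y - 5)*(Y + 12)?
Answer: 165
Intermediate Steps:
K(Y) = 9 - 3*(-5 + Y)*(12 + Y) (K(Y) = 9 - 3*(Y - 5)*(Y + 12) = 9 - 3*(-5 + Y)*(12 + Y))
l(o, A) = 0
z(l(6, 6 - 1*2)) + K(1) = 0 + (189 - 21*1 - 3*1²) = 0 + (189 - 21 - 3*1) = 0 + (189 - 21 - 3) = 0 + 165 = 165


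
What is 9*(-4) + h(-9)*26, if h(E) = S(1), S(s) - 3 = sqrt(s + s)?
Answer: 42 + 26*sqrt(2) ≈ 78.770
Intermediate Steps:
S(s) = 3 + sqrt(2)*sqrt(s) (S(s) = 3 + sqrt(s + s) = 3 + sqrt(2*s) = 3 + sqrt(2)*sqrt(s))
h(E) = 3 + sqrt(2) (h(E) = 3 + sqrt(2)*sqrt(1) = 3 + sqrt(2)*1 = 3 + sqrt(2))
9*(-4) + h(-9)*26 = 9*(-4) + (3 + sqrt(2))*26 = -36 + (78 + 26*sqrt(2)) = 42 + 26*sqrt(2)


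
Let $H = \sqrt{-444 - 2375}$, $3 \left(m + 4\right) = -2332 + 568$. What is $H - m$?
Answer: $592 + i \sqrt{2819} \approx 592.0 + 53.094 i$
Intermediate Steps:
$m = -592$ ($m = -4 + \frac{-2332 + 568}{3} = -4 + \frac{1}{3} \left(-1764\right) = -4 - 588 = -592$)
$H = i \sqrt{2819}$ ($H = \sqrt{-2819} = i \sqrt{2819} \approx 53.094 i$)
$H - m = i \sqrt{2819} - -592 = i \sqrt{2819} + 592 = 592 + i \sqrt{2819}$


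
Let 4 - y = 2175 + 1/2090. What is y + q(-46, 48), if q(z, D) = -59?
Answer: -4660701/2090 ≈ -2230.0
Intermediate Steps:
y = -4537391/2090 (y = 4 - (2175 + 1/2090) = 4 - 1*4545751/2090 = 4 - 4545751/2090 = -4537391/2090 ≈ -2171.0)
y + q(-46, 48) = -4537391/2090 - 59 = -4660701/2090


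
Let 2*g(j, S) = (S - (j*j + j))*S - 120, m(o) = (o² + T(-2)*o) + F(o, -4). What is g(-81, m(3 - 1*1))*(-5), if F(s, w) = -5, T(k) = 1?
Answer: 32995/2 ≈ 16498.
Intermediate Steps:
m(o) = -5 + o + o² (m(o) = (o² + 1*o) - 5 = (o² + o) - 5 = (o + o²) - 5 = -5 + o + o²)
g(j, S) = -60 + S*(S - j - j²)/2 (g(j, S) = ((S - (j*j + j))*S - 120)/2 = ((S - (j² + j))*S - 120)/2 = ((S - (j + j²))*S - 120)/2 = ((S + (-j - j²))*S - 120)/2 = ((S - j - j²)*S - 120)/2 = (S*(S - j - j²) - 120)/2 = (-120 + S*(S - j - j²))/2 = -60 + S*(S - j - j²)/2)
g(-81, m(3 - 1*1))*(-5) = (-60 + (-5 + (3 - 1*1) + (3 - 1*1)²)²/2 - ½*(-5 + (3 - 1*1) + (3 - 1*1)²)*(-81) - ½*(-5 + (3 - 1*1) + (3 - 1*1)²)*(-81)²)*(-5) = (-60 + (-5 + (3 - 1) + (3 - 1)²)²/2 - ½*(-5 + (3 - 1) + (3 - 1)²)*(-81) - ½*(-5 + (3 - 1) + (3 - 1)²)*6561)*(-5) = (-60 + (-5 + 2 + 2²)²/2 - ½*(-5 + 2 + 2²)*(-81) - ½*(-5 + 2 + 2²)*6561)*(-5) = (-60 + (-5 + 2 + 4)²/2 - ½*(-5 + 2 + 4)*(-81) - ½*(-5 + 2 + 4)*6561)*(-5) = (-60 + (½)*1² - ½*1*(-81) - ½*1*6561)*(-5) = (-60 + (½)*1 + 81/2 - 6561/2)*(-5) = (-60 + ½ + 81/2 - 6561/2)*(-5) = -6599/2*(-5) = 32995/2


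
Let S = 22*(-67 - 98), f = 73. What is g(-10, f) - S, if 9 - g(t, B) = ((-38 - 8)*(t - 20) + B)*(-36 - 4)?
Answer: 61759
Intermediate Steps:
g(t, B) = 36809 - 1840*t + 40*B (g(t, B) = 9 - ((-38 - 8)*(t - 20) + B)*(-36 - 4) = 9 - (-46*(-20 + t) + B)*(-40) = 9 - ((920 - 46*t) + B)*(-40) = 9 - (920 + B - 46*t)*(-40) = 9 - (-36800 - 40*B + 1840*t) = 9 + (36800 - 1840*t + 40*B) = 36809 - 1840*t + 40*B)
S = -3630 (S = 22*(-165) = -3630)
g(-10, f) - S = (36809 - 1840*(-10) + 40*73) - 1*(-3630) = (36809 + 18400 + 2920) + 3630 = 58129 + 3630 = 61759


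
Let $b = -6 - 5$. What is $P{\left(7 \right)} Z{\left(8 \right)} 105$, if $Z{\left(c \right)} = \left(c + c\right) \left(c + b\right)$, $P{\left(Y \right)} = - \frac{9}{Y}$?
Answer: $6480$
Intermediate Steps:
$b = -11$
$Z{\left(c \right)} = 2 c \left(-11 + c\right)$ ($Z{\left(c \right)} = \left(c + c\right) \left(c - 11\right) = 2 c \left(-11 + c\right)$)
$P{\left(7 \right)} Z{\left(8 \right)} 105 = - \frac{9}{7} \cdot 2 \cdot 8 \left(-11 + 8\right) 105 = \left(-9\right) \frac{1}{7} \cdot 2 \cdot 8 \left(-3\right) 105 = \left(- \frac{9}{7}\right) \left(-48\right) 105 = \frac{432}{7} \cdot 105 = 6480$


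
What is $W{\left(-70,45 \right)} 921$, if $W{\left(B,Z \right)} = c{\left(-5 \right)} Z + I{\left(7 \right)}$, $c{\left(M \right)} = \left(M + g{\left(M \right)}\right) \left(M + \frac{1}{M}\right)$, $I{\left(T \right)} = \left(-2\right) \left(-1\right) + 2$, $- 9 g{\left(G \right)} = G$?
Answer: $961524$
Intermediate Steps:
$g{\left(G \right)} = - \frac{G}{9}$
$I{\left(T \right)} = 4$ ($I{\left(T \right)} = 2 + 2 = 4$)
$c{\left(M \right)} = \frac{8 M \left(M + \frac{1}{M}\right)}{9}$ ($c{\left(M \right)} = \left(M - \frac{M}{9}\right) \left(M + \frac{1}{M}\right) = \frac{8 M}{9} \left(M + \frac{1}{M}\right) = \frac{8 M \left(M + \frac{1}{M}\right)}{9}$)
$W{\left(B,Z \right)} = 4 + \frac{208 Z}{9}$ ($W{\left(B,Z \right)} = \left(\frac{8}{9} + \frac{8 \left(-5\right)^{2}}{9}\right) Z + 4 = \left(\frac{8}{9} + \frac{8}{9} \cdot 25\right) Z + 4 = \left(\frac{8}{9} + \frac{200}{9}\right) Z + 4 = \frac{208 Z}{9} + 4 = 4 + \frac{208 Z}{9}$)
$W{\left(-70,45 \right)} 921 = \left(4 + \frac{208}{9} \cdot 45\right) 921 = \left(4 + 1040\right) 921 = 1044 \cdot 921 = 961524$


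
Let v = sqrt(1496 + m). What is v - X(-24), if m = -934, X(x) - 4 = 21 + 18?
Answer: -43 + sqrt(562) ≈ -19.293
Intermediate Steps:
X(x) = 43 (X(x) = 4 + (21 + 18) = 4 + 39 = 43)
v = sqrt(562) (v = sqrt(1496 - 934) = sqrt(562) ≈ 23.707)
v - X(-24) = sqrt(562) - 1*43 = sqrt(562) - 43 = -43 + sqrt(562)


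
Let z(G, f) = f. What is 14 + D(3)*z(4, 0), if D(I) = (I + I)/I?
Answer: 14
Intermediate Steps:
D(I) = 2 (D(I) = (2*I)/I = 2)
14 + D(3)*z(4, 0) = 14 + 2*0 = 14 + 0 = 14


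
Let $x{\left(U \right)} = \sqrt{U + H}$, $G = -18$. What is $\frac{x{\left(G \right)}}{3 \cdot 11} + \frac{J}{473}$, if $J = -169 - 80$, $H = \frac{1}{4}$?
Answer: $- \frac{249}{473} + \frac{i \sqrt{71}}{66} \approx -0.52643 + 0.12767 i$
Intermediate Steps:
$H = \frac{1}{4} \approx 0.25$
$J = -249$
$x{\left(U \right)} = \sqrt{\frac{1}{4} + U}$ ($x{\left(U \right)} = \sqrt{U + \frac{1}{4}} = \sqrt{\frac{1}{4} + U}$)
$\frac{x{\left(G \right)}}{3 \cdot 11} + \frac{J}{473} = \frac{\frac{1}{2} \sqrt{1 + 4 \left(-18\right)}}{3 \cdot 11} - \frac{249}{473} = \frac{\frac{1}{2} \sqrt{1 - 72}}{33} - \frac{249}{473} = \frac{\sqrt{-71}}{2} \cdot \frac{1}{33} - \frac{249}{473} = \frac{i \sqrt{71}}{2} \cdot \frac{1}{33} - \frac{249}{473} = \frac{i \sqrt{71}}{66} - \frac{249}{473} = - \frac{249}{473} + \frac{i \sqrt{71}}{66}$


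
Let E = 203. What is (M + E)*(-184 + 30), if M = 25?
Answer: -35112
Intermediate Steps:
(M + E)*(-184 + 30) = (25 + 203)*(-184 + 30) = 228*(-154) = -35112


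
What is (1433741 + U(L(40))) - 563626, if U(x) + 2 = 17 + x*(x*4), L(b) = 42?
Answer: 877186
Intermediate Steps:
U(x) = 15 + 4*x**2 (U(x) = -2 + (17 + x*(x*4)) = -2 + (17 + x*(4*x)) = -2 + (17 + 4*x**2) = 15 + 4*x**2)
(1433741 + U(L(40))) - 563626 = (1433741 + (15 + 4*42**2)) - 563626 = (1433741 + (15 + 4*1764)) - 563626 = (1433741 + (15 + 7056)) - 563626 = (1433741 + 7071) - 563626 = 1440812 - 563626 = 877186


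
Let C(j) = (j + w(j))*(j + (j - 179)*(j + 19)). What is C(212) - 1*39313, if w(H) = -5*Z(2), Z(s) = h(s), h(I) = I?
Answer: 1543357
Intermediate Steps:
Z(s) = s
w(H) = -10 (w(H) = -5*2 = -10)
C(j) = (-10 + j)*(j + (-179 + j)*(19 + j)) (C(j) = (j - 10)*(j + (j - 179)*(j + 19)) = (-10 + j)*(j + (-179 + j)*(19 + j)))
C(212) - 1*39313 = (34010 + 212**3 - 1811*212 - 169*212**2) - 1*39313 = (34010 + 9528128 - 383932 - 169*44944) - 39313 = (34010 + 9528128 - 383932 - 7595536) - 39313 = 1582670 - 39313 = 1543357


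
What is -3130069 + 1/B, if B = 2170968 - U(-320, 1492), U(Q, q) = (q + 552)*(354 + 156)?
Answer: -3532370508431/1128528 ≈ -3.1301e+6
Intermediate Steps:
U(Q, q) = 281520 + 510*q (U(Q, q) = (552 + q)*510 = 281520 + 510*q)
B = 1128528 (B = 2170968 - (281520 + 510*1492) = 2170968 - (281520 + 760920) = 2170968 - 1*1042440 = 2170968 - 1042440 = 1128528)
-3130069 + 1/B = -3130069 + 1/1128528 = -3532370508431/1128528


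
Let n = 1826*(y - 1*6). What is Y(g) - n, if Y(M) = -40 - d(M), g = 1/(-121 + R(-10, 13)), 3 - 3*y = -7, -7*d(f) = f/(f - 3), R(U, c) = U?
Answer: 39957907/8274 ≈ 4829.3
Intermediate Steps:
d(f) = -f/(7*(-3 + f)) (d(f) = -f/(7*(f - 3)) = -f/(7*(-3 + f)))
y = 10/3 (y = 1 - ⅓*(-7) = 1 + 7/3 = 10/3 ≈ 3.3333)
g = -1/131 (g = 1/(-121 - 10) = 1/(-131) = -1/131 ≈ -0.0076336)
Y(M) = -40 + M/(-21 + 7*M) (Y(M) = -40 - (-1)*M/(-21 + 7*M) = -40 + M/(-21 + 7*M))
n = -14608/3 (n = 1826*(10/3 - 1*6) = 1826*(10/3 - 6) = 1826*(-8/3) = -14608/3 ≈ -4869.3)
Y(g) - n = 3*(280 - 93*(-1/131))/(7*(-3 - 1/131)) - 1*(-14608/3) = 3*(280 + 93/131)/(7*(-394/131)) + 14608/3 = (3/7)*(-131/394)*(36773/131) + 14608/3 = -110319/2758 + 14608/3 = 39957907/8274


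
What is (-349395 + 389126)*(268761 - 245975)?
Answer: 905310566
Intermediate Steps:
(-349395 + 389126)*(268761 - 245975) = 39731*22786 = 905310566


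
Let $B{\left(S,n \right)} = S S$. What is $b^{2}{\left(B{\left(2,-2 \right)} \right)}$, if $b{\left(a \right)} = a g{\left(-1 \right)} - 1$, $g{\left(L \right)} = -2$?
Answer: $81$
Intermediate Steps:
$B{\left(S,n \right)} = S^{2}$
$b{\left(a \right)} = -1 - 2 a$ ($b{\left(a \right)} = a \left(-2\right) - 1 = - 2 a - 1 = -1 - 2 a$)
$b^{2}{\left(B{\left(2,-2 \right)} \right)} = \left(-1 - 2 \cdot 2^{2}\right)^{2} = \left(-1 - 8\right)^{2} = \left(-9\right)^{2} = 81$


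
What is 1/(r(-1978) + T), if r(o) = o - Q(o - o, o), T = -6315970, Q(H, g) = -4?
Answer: -1/6317944 ≈ -1.5828e-7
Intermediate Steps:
r(o) = 4 + o (r(o) = o - 1*(-4) = o + 4 = 4 + o)
1/(r(-1978) + T) = 1/((4 - 1978) - 6315970) = 1/(-1974 - 6315970) = 1/(-6317944) = -1/6317944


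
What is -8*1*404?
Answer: -3232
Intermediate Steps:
-8*1*404 = -8*404 = -3232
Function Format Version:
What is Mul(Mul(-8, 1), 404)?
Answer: -3232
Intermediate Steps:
Mul(Mul(-8, 1), 404) = Mul(-8, 404) = -3232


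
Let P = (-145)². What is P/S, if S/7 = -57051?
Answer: -21025/399357 ≈ -0.052647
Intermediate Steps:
S = -399357 (S = 7*(-57051) = -399357)
P = 21025
P/S = 21025/(-399357) = 21025*(-1/399357) = -21025/399357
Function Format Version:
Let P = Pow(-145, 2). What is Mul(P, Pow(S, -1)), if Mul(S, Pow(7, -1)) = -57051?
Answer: Rational(-21025, 399357) ≈ -0.052647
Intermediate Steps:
S = -399357 (S = Mul(7, -57051) = -399357)
P = 21025
Mul(P, Pow(S, -1)) = Mul(21025, Pow(-399357, -1)) = Mul(21025, Rational(-1, 399357)) = Rational(-21025, 399357)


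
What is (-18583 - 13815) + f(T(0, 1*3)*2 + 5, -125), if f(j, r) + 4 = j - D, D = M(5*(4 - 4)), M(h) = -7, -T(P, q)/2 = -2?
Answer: -32382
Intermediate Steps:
T(P, q) = 4 (T(P, q) = -2*(-2) = 4)
D = -7
f(j, r) = 3 + j (f(j, r) = -4 + (j - 1*(-7)) = -4 + (j + 7) = -4 + (7 + j) = 3 + j)
(-18583 - 13815) + f(T(0, 1*3)*2 + 5, -125) = (-18583 - 13815) + (3 + (4*2 + 5)) = -32398 + (3 + (8 + 5)) = -32398 + (3 + 13) = -32398 + 16 = -32382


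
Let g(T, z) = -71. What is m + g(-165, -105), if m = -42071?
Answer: -42142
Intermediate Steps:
m + g(-165, -105) = -42071 - 71 = -42142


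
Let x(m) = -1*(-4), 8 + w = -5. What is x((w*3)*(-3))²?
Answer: 16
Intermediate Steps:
w = -13 (w = -8 - 5 = -13)
x(m) = 4
x((w*3)*(-3))² = 4² = 16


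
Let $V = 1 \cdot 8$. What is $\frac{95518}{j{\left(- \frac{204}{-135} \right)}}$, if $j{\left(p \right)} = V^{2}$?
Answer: $\frac{47759}{32} \approx 1492.5$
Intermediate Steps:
$V = 8$
$j{\left(p \right)} = 64$ ($j{\left(p \right)} = 8^{2} = 64$)
$\frac{95518}{j{\left(- \frac{204}{-135} \right)}} = \frac{95518}{64} = 95518 \cdot \frac{1}{64} = \frac{47759}{32}$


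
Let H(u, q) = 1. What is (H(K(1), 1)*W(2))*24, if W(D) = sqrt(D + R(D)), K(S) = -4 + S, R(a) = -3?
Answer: 24*I ≈ 24.0*I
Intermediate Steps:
W(D) = sqrt(-3 + D) (W(D) = sqrt(D - 3) = sqrt(-3 + D))
(H(K(1), 1)*W(2))*24 = (1*sqrt(-3 + 2))*24 = (1*sqrt(-1))*24 = (1*I)*24 = I*24 = 24*I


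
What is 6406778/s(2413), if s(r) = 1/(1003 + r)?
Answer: 21885553648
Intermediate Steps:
6406778/s(2413) = 6406778/(1/(1003 + 2413)) = 6406778/(1/3416) = 6406778*3416 = 21885553648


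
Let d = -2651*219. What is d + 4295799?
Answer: 3715230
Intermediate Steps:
d = -580569
d + 4295799 = -580569 + 4295799 = 3715230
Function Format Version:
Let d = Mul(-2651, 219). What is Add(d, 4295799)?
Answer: 3715230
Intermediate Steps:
d = -580569
Add(d, 4295799) = Add(-580569, 4295799) = 3715230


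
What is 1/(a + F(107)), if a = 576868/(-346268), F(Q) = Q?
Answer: 86567/9118452 ≈ 0.0094936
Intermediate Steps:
a = -144217/86567 (a = 576868*(-1/346268) = -144217/86567 ≈ -1.6660)
1/(a + F(107)) = 1/(-144217/86567 + 107) = 1/(9118452/86567) = 86567/9118452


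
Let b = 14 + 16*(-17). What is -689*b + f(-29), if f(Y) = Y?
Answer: 177733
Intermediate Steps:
b = -258 (b = 14 - 272 = -258)
-689*b + f(-29) = -689*(-258) - 29 = 177762 - 29 = 177733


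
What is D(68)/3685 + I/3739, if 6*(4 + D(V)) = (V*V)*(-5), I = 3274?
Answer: -643058/3757695 ≈ -0.17113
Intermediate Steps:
D(V) = -4 - 5*V²/6 (D(V) = -4 + ((V*V)*(-5))/6 = -4 + (V²*(-5))/6 = -4 + (-5*V²)/6 = -4 - 5*V²/6)
D(68)/3685 + I/3739 = (-4 - ⅚*68²)/3685 + 3274/3739 = (-4 - ⅚*4624)*(1/3685) + 3274*(1/3739) = (-4 - 11560/3)*(1/3685) + 3274/3739 = -11572/3*1/3685 + 3274/3739 = -1052/1005 + 3274/3739 = -643058/3757695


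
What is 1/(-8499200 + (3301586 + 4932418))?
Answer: -1/265196 ≈ -3.7708e-6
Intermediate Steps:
1/(-8499200 + (3301586 + 4932418)) = 1/(-8499200 + 8234004) = 1/(-265196) = -1/265196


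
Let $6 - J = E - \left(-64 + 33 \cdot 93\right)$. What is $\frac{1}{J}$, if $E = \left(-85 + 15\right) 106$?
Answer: $\frac{1}{10431} \approx 9.5868 \cdot 10^{-5}$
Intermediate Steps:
$E = -7420$ ($E = \left(-70\right) 106 = -7420$)
$J = 10431$ ($J = 6 - \left(-7420 - \left(-64 + 33 \cdot 93\right)\right) = 6 - \left(-7420 - \left(-64 + 3069\right)\right) = 6 - \left(-7420 - 3005\right) = 6 - -10425 = 6 + 10425 = 10431$)
$\frac{1}{J} = \frac{1}{10431}$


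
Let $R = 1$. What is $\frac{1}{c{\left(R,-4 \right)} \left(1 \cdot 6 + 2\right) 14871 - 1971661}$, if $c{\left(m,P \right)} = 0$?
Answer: $- \frac{1}{1971661} \approx -5.0719 \cdot 10^{-7}$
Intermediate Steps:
$\frac{1}{c{\left(R,-4 \right)} \left(1 \cdot 6 + 2\right) 14871 - 1971661} = \frac{1}{0 \left(1 \cdot 6 + 2\right) 14871 - 1971661} = \frac{1}{0 \left(6 + 2\right) 14871 - 1971661} = \frac{1}{0 \cdot 8 \cdot 14871 - 1971661} = \frac{1}{0 \cdot 14871 - 1971661} = \frac{1}{0 - 1971661} = \frac{1}{-1971661} = - \frac{1}{1971661}$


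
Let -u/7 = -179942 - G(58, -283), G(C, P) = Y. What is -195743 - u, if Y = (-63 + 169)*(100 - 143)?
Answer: -1423431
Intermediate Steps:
Y = -4558 (Y = 106*(-43) = -4558)
G(C, P) = -4558
u = 1227688 (u = -7*(-179942 - 1*(-4558)) = -7*(-179942 + 4558) = -7*(-175384) = 1227688)
-195743 - u = -195743 - 1*1227688 = -195743 - 1227688 = -1423431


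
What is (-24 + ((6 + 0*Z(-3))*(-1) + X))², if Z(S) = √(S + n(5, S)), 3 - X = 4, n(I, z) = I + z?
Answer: 961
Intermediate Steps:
X = -1 (X = 3 - 1*4 = 3 - 4 = -1)
Z(S) = √(5 + 2*S) (Z(S) = √(S + (5 + S)) = √(5 + 2*S))
(-24 + ((6 + 0*Z(-3))*(-1) + X))² = (-24 + ((6 + 0*√(5 + 2*(-3)))*(-1) - 1))² = (-24 + ((6 + 0*√(5 - 6))*(-1) - 1))² = (-24 + ((6 + 0*√(-1))*(-1) - 1))² = (-24 + ((6 + 0*I)*(-1) - 1))² = (-24 + ((6 + 0)*(-1) - 1))² = (-24 + (6*(-1) - 1))² = (-24 + (-6 - 1))² = (-24 - 7)² = (-31)² = 961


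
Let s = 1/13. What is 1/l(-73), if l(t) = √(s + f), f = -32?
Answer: -I*√5395/415 ≈ -0.17699*I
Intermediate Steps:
s = 1/13 ≈ 0.076923
l(t) = I*√5395/13 (l(t) = √(1/13 - 32) = √(-415/13) = I*√5395/13)
1/l(-73) = 1/(I*√5395/13) = -I*√5395/415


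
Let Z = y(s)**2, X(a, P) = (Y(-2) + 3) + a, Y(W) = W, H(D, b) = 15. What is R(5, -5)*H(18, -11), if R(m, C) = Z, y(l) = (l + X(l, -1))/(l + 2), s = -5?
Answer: 135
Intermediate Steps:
X(a, P) = 1 + a (X(a, P) = (-2 + 3) + a = 1 + a)
y(l) = (1 + 2*l)/(2 + l) (y(l) = (l + (1 + l))/(l + 2) = (1 + 2*l)/(2 + l))
Z = 9 (Z = ((1 + 2*(-5))/(2 - 5))**2 = ((1 - 10)/(-3))**2 = (-1/3*(-9))**2 = 3**2 = 9)
R(m, C) = 9
R(5, -5)*H(18, -11) = 9*15 = 135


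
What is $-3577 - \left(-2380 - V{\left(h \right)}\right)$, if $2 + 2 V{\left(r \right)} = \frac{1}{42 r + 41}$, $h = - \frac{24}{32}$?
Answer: $- \frac{22761}{19} \approx -1197.9$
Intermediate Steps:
$h = - \frac{3}{4}$ ($h = \left(-24\right) \frac{1}{32} = - \frac{3}{4} \approx -0.75$)
$V{\left(r \right)} = -1 + \frac{1}{2 \left(41 + 42 r\right)}$ ($V{\left(r \right)} = -1 + \frac{1}{2 \left(42 r + 41\right)} = -1 + \frac{1}{2 \left(41 + 42 r\right)}$)
$-3577 - \left(-2380 - V{\left(h \right)}\right) = -3577 - \left(-2380 - \frac{3 \left(-27 - -21\right)}{2 \left(41 + 42 \left(- \frac{3}{4}\right)\right)}\right) = -3577 - \left(-2380 - \frac{3 \left(-27 + 21\right)}{2 \left(41 - \frac{63}{2}\right)}\right) = -3577 - \left(-2380 - \frac{3}{2} \frac{1}{\frac{19}{2}} \left(-6\right)\right) = -3577 - \left(-2380 - \frac{3}{2} \cdot \frac{2}{19} \left(-6\right)\right) = -3577 - \left(-2380 - - \frac{18}{19}\right) = -3577 - \left(-2380 + \frac{18}{19}\right) = -3577 - - \frac{45202}{19} = -3577 + \frac{45202}{19} = - \frac{22761}{19}$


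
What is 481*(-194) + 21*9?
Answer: -93125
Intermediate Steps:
481*(-194) + 21*9 = -93314 + 189 = -93125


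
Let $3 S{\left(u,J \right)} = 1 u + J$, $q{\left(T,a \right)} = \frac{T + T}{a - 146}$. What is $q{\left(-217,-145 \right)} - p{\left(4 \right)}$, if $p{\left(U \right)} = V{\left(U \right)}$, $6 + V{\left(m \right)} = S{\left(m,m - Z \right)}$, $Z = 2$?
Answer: $\frac{1598}{291} \approx 5.4914$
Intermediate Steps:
$q{\left(T,a \right)} = \frac{2 T}{-146 + a}$
$S{\left(u,J \right)} = \frac{J}{3} + \frac{u}{3}$ ($S{\left(u,J \right)} = \frac{1 u + J}{3} = \frac{u + J}{3} = \frac{J + u}{3} = \frac{J}{3} + \frac{u}{3}$)
$V{\left(m \right)} = - \frac{20}{3} + \frac{2 m}{3}$ ($V{\left(m \right)} = -6 + \left(\frac{m - 2}{3} + \frac{m}{3}\right) = -6 + \left(\frac{-2 + m}{3} + \frac{m}{3}\right) = -6 + \left(\left(- \frac{2}{3} + \frac{m}{3}\right) + \frac{m}{3}\right) = -6 + \left(- \frac{2}{3} + \frac{2 m}{3}\right) = - \frac{20}{3} + \frac{2 m}{3}$)
$p{\left(U \right)} = - \frac{20}{3} + \frac{2 U}{3}$
$q{\left(-217,-145 \right)} - p{\left(4 \right)} = 2 \left(-217\right) \frac{1}{-146 - 145} - \left(- \frac{20}{3} + \frac{2}{3} \cdot 4\right) = 2 \left(-217\right) \frac{1}{-291} - \left(- \frac{20}{3} + \frac{8}{3}\right) = 2 \left(-217\right) \left(- \frac{1}{291}\right) - -4 = \frac{434}{291} + 4 = \frac{1598}{291}$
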